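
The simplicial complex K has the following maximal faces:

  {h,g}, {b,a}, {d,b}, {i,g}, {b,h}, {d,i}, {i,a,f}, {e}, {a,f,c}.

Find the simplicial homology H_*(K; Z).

K has 9 vertices, 11 edges, 2 triangles.
rank ∂_0 = 0, rank ∂_1 = 7 ⇒ b_0 = 9 − 0 − 7 = 2; all invariant factors of ∂_1 are 1 so no torsion. So H_0 = Z^2.
rank ∂_1 = 7, rank ∂_2 = 2 ⇒ b_1 = 11 − 7 − 2 = 2; all invariant factors of ∂_2 are 1 so no torsion. So H_1 = Z^2.
rank ∂_2 = 2, rank ∂_3 = 0 ⇒ b_2 = 2 − 2 − 0 = 0. So H_2 = 0.

H_0 ≅ Z^2,  H_1 ≅ Z^2,  H_2 = 0.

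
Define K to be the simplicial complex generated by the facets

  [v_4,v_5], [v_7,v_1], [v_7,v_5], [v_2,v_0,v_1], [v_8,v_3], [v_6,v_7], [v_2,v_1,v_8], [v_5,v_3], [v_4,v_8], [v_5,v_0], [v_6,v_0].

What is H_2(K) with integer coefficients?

H_2 = 0.

We work with the vertex ordering v_0 < v_1 < v_2 < v_3 < v_4 < v_5 < v_6 < v_7 < v_8. The simplices of K, each written with vertices in increasing order, are:

  0-simplices (9): [v_0], [v_1], [v_2], [v_3], [v_4], [v_5], [v_6], [v_7], [v_8]
  1-simplices (14): [v_0,v_1], [v_0,v_2], [v_0,v_5], [v_0,v_6], [v_1,v_2], [v_1,v_7], [v_1,v_8], [v_2,v_8], [v_3,v_5], [v_3,v_8], [v_4,v_5], [v_4,v_8], [v_5,v_7], [v_6,v_7]
  2-simplices (2): [v_0,v_1,v_2], [v_1,v_2,v_8]

so the chain groups are C_0 ≅ Z^9, C_1 ≅ Z^14, C_2 ≅ Z^2.

Boundary ∂_1: C_1 → C_0 maps an edge to its endpoints' difference, ∂[p,q] = q − p.
As a 9×14 matrix over Z this has rank 8, with invariant factors (1,1,1,1,1,1,1,1).

The boundary map ∂_2: C_2 → C_1 maps a triangle to the signed sum of its edges. For instance
  ∂[v_0,v_1,v_2] = [v_1,v_2] − [v_0,v_2] + [v_0,v_1],
  ∂[v_1,v_2,v_8] = [v_2,v_8] − [v_1,v_8] + [v_1,v_2].
As a 14×2 matrix over Z this has rank 2, with invariant factors (1,1).

From H_k ≅ ker(∂_k) / im(∂_{k+1}) we obtain:

  H_2: rank ker ∂_2 − rank ∂_3 = (2 − 2) − 0 = 0, and there is no ∂_3, so H_2 = 0.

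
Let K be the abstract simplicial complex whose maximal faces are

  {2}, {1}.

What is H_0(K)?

H_0 = Z^2.

K has 2 vertices.
rank ∂_0 = 0, rank ∂_1 = 0 ⇒ b_0 = 2 − 0 − 0 = 2. So H_0 ≅ Z^2.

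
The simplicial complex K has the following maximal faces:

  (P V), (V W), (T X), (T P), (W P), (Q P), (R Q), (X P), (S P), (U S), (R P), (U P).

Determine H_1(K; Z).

H_1 = Z^4.

Fix the vertex order P < Q < R < S < T < U < V < W < X and write every simplex with vertices in increasing order. Then dim K = 1 and the simplices of K are:

  0-simplices (9): P, Q, R, S, T, U, V, W, X
  1-simplices (12): PQ, PR, PS, PT, PU, PV, PW, PX, QR, SU, TX, VW

giving chain groups C_0 ≅ Z^9, C_1 ≅ Z^12.

Boundary ∂_1: C_1 → C_0 is given by ∂[p,q] = [q] − [p]. For instance
  ∂PR = R − P.
This gives a 9×12 integer matrix of rank 8; reducing to Smith normal form yields diagonal entries (1,1,1,1,1,1,1,1).

From H_k ≅ ker(∂_k) / im(∂_{k+1}) we obtain:

  H_1: rank ker ∂_1 − rank ∂_2 = (12 − 8) − 0 = 4, and there is no ∂_2, so H_1 = Z^4.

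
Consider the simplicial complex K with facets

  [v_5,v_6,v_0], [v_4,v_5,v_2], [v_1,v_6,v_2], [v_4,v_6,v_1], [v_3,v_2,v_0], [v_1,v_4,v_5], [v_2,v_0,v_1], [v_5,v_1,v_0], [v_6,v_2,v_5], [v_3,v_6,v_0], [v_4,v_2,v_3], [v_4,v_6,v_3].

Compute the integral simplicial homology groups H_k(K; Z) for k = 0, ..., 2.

We work with the vertex ordering v_0 < v_1 < v_2 < v_3 < v_4 < v_5 < v_6. The simplices of K, each written with vertices in increasing order, are:

  0-simplices (7): [v_0], [v_1], [v_2], [v_3], [v_4], [v_5], [v_6]
  1-simplices (18): (18 of them)
  2-simplices (12): (12 of them)

so the chain groups are C_0 ≅ Z^7, C_1 ≅ Z^18, C_2 ≅ Z^12.

∂_1: C_1 → C_0 is given by ∂[p,q] = [q] − [p].
The resulting 7×18 matrix has rank 6, and its Smith normal form has invariant factors (1,1,1,1,1,1).

Boundary ∂_2: C_2 → C_1 acts by ∂[p,q,r] = [q,r] − [p,r] + [p,q]. For instance
  ∂[v_0,v_2,v_3] = [v_2,v_3] − [v_0,v_3] + [v_0,v_2],
  ∂[v_2,v_3,v_4] = [v_3,v_4] − [v_2,v_4] + [v_2,v_3].
This gives a 18×12 integer matrix of rank 12; reducing to Smith normal form yields diagonal entries (1,1,1,1,1,1,1,1,1,1,1,2).

From H_k ≅ ker(∂_k) / im(∂_{k+1}) we obtain:

  H_0: rank C_0 − rank ∂_1 = 7 − 6 = 1, and the invariant factors of ∂_1 are all 1, so H_0 = Z.
  H_1: rank ker ∂_1 − rank ∂_2 = (18 − 6) − 12 = 0, and ∂_2 has invariant factor 2 > 1, so H_1 = Z/2.
  H_2: rank ker ∂_2 − rank ∂_3 = (12 − 12) − 0 = 0, and there is no ∂_3, so H_2 = 0.

As a check, the Euler characteristic is 7 − 18 + 12 = 1, which agrees with 1 − 0 + 0 = 1.

H_0 = Z,  H_1 = Z/2,  H_2 = 0.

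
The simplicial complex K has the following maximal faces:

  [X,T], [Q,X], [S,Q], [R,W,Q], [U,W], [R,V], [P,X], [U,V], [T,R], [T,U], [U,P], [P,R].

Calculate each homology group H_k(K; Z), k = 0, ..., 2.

We work with the vertex ordering P < Q < R < S < T < U < V < W < X. The simplices of K, each written with vertices in increasing order, are:

  0-simplices (9): P, Q, R, S, T, U, V, W, X
  1-simplices (14): PR, PU, PX, QR, QS, QW, QX, RT, RV, RW, TU, TX, UV, UW
  2-simplices (1): QRW

giving chain groups C_0 ≅ Z^9, C_1 ≅ Z^14, C_2 ≅ Z^1.

Boundary ∂_1: C_1 → C_0 sends each edge [p,q] (with p < q) to q − p.
The resulting 9×14 matrix has rank 8, and its Smith normal form has invariant factors (1,1,1,1,1,1,1,1).

Boundary ∂_2: C_2 → C_1 acts by ∂[p,q,r] = [q,r] − [p,r] + [p,q]. For instance
  ∂QRW = RW − QW + QR.
As a 14×1 matrix over Z this has rank 1, with invariant factors (1).

Now H_k = ker ∂_k / im ∂_{k+1}, so:

  H_0: rank C_0 − rank ∂_1 = 9 − 8 = 1, and the invariant factors of ∂_1 are all 1, so H_0 ≅ Z.
  H_1: rank ker ∂_1 − rank ∂_2 = (14 − 8) − 1 = 5, and the invariant factors of ∂_2 are all 1, so H_1 ≅ Z^5.
  H_2: rank ker ∂_2 − rank ∂_3 = (1 − 1) − 0 = 0, and there is no ∂_3, so H_2 ≅ 0.

As a check, the Euler characteristic is 9 − 14 + 1 = -4, which agrees with 1 − 5 + 0 = -4.

H_0 ≅ Z,  H_1 ≅ Z^5,  H_2 = 0.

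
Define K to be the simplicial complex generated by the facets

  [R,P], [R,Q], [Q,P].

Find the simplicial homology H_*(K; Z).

Take the total order P < Q < R on the vertex set. Then K (dimension 1) consists of the simplices:

  0-simplices (3): P, Q, R
  1-simplices (3): PQ, PR, QR

so the chain groups are C_0 ≅ Z^3, C_1 ≅ Z^3.

∂_1: C_1 → C_0 sends each edge [p,q] (with p < q) to q − p.
The resulting 3×3 matrix has rank 2, and its Smith normal form has invariant factors (1,1).

Computing H_k = (kernel of ∂_k) / (image of ∂_{k+1}):

  H_0: rank C_0 − rank ∂_1 = 3 − 2 = 1, and the invariant factors of ∂_1 are all 1, so H_0 = Z.
  H_1: rank ker ∂_1 − rank ∂_2 = (3 − 2) − 0 = 1, and there is no ∂_2, so H_1 = Z.

H_0 = Z,  H_1 = Z.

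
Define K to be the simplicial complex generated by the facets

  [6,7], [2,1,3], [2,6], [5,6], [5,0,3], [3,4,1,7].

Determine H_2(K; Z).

H_2 = 0.

Order the vertices as 0 < 1 < 2 < 3 < 4 < 5 < 6 < 7. Listing each simplex with vertices in this order, K has dimension 3 with simplices:

  0-simplices (8): [0], [1], [2], [3], [4], [5], [6], [7]
  1-simplices (14): [0,3], [0,5], [1,2], [1,3], [1,4], [1,7], [2,3], [2,6], [3,4], [3,5], [3,7], [4,7], [5,6], [6,7]
  2-simplices (6): [0,3,5], [1,2,3], [1,3,4], [1,3,7], [1,4,7], [3,4,7]
  3-simplices (1): [1,3,4,7]

giving chain groups C_0 ≅ Z^8, C_1 ≅ Z^14, C_2 ≅ Z^6, C_3 ≅ Z^1.

∂_1: C_1 → C_0 is given by ∂[p,q] = [q] − [p].
The resulting 8×14 matrix has rank 7, and its Smith normal form has invariant factors (1,1,1,1,1,1,1).

Boundary ∂_2: C_2 → C_1 acts by ∂[p,q,r] = [q,r] − [p,r] + [p,q]. For instance
  ∂[1,3,7] = [3,7] − [1,7] + [1,3],
  ∂[0,3,5] = [3,5] − [0,5] + [0,3].
The resulting 14×6 matrix has rank 5, and its Smith normal form has invariant factors (1,1,1,1,1).

∂_3: C_3 → C_2 sends each 3-simplex σ to the alternating sum Σ_i (−1)^i (σ with its i-th vertex removed). For instance
  ∂[1,3,4,7] = [3,4,7] − [1,4,7] + [1,3,7] − [1,3,4].
This gives a 6×1 integer matrix of rank 1; reducing to Smith normal form yields diagonal entries (1).

From H_k ≅ ker(∂_k) / im(∂_{k+1}) we obtain:

  H_2: rank ker ∂_2 − rank ∂_3 = (6 − 5) − 1 = 0, and the invariant factors of ∂_3 are all 1, so H_2 ≅ 0.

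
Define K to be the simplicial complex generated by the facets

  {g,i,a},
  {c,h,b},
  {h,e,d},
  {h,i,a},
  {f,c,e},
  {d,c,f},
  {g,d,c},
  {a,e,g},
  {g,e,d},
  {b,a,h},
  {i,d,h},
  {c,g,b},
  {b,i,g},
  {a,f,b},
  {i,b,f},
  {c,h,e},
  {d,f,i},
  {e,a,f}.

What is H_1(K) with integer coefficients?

Order the vertices as a < b < c < d < e < f < g < h < i. Listing each simplex with vertices in this order, K has dimension 2 with simplices:

  0-simplices (9): a, b, c, d, e, f, g, h, i
  1-simplices (27): ab, ae, af, ag, ah, ai, bc, bf, bg, bh, bi, cd, ce, cf, cg, ch, de, df, dg, dh, di, ef, eg, eh, fi, gi, hi
  2-simplices (18): abf, abh, aef, aeg, agi, ahi, bcg, bch, bfi, bgi, cdf, cdg, cef, ceh, deg, deh, dfi, dhi

giving chain groups C_0 ≅ Z^9, C_1 ≅ Z^27, C_2 ≅ Z^18.

The boundary map ∂_1: C_1 → C_0 is given by ∂[p,q] = [q] − [p]. For instance
  ∂ef = f − e.
This gives a 9×27 integer matrix of rank 8; reducing to Smith normal form yields diagonal entries (1,1,1,1,1,1,1,1).

Boundary ∂_2: C_2 → C_1 sends each 2-simplex [p,q,r] to [q,r] − [p,r] + [p,q]. For instance
  ∂cdf = df − cf + cd,
  ∂deh = eh − dh + de.
The 27×18 boundary matrix has rank 18 and Smith normal form diag(1,1,1,1,1,1,1,1,1,1,1,1,1,1,1,1,1,2).

From H_k ≅ ker(∂_k) / im(∂_{k+1}) we obtain:

  H_1: rank ker ∂_1 − rank ∂_2 = (27 − 8) − 18 = 1, and ∂_2 has invariant factor 2 > 1, so H_1 ≅ Z × Z/2.

H_1 ≅ Z × Z/2.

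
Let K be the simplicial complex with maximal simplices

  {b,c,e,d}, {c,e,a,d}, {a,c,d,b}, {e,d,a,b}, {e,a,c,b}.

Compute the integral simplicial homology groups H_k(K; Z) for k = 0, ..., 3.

H_0 ≅ Z,  H_1 = 0,  H_2 = 0,  H_3 ≅ Z.

Fix the vertex order a < b < c < d < e and write every simplex with vertices in increasing order. Then dim K = 3 and the simplices of K are:

  0-simplices (5): a, b, c, d, e
  1-simplices (10): ab, ac, ad, ae, bc, bd, be, cd, ce, de
  2-simplices (10): abc, abd, abe, acd, ace, ade, bcd, bce, bde, cde
  3-simplices (5): abcd, abce, abde, acde, bcde

giving chain groups C_0 ≅ Z^5, C_1 ≅ Z^10, C_2 ≅ Z^10, C_3 ≅ Z^5.

Boundary ∂_1: C_1 → C_0 is given by ∂[p,q] = [q] − [p]. For instance
  ∂bc = c − b.
As a 5×10 matrix over Z this has rank 4, with invariant factors (1,1,1,1).

∂_2: C_2 → C_1 acts by ∂[p,q,r] = [q,r] − [p,r] + [p,q]. For instance
  ∂acd = cd − ad + ac,
  ∂bcd = cd − bd + bc.
This gives a 10×10 integer matrix of rank 6; reducing to Smith normal form yields diagonal entries (1,1,1,1,1,1).

Boundary ∂_3: C_3 → C_2 sends each 3-simplex σ to the alternating sum Σ_i (−1)^i (σ with its i-th vertex removed). For instance
  ∂abce = bce − ace + abe − abc,
  ∂acde = cde − ade + ace − acd.
The 10×5 boundary matrix has rank 4 and Smith normal form diag(1,1,1,1).

Now H_k = ker ∂_k / im ∂_{k+1}, so:

  H_0: rank C_0 − rank ∂_1 = 5 − 4 = 1, and the invariant factors of ∂_1 are all 1, so H_0 ≅ Z.
  H_1: rank ker ∂_1 − rank ∂_2 = (10 − 4) − 6 = 0, and the invariant factors of ∂_2 are all 1, so H_1 ≅ 0.
  H_2: rank ker ∂_2 − rank ∂_3 = (10 − 6) − 4 = 0, and the invariant factors of ∂_3 are all 1, so H_2 ≅ 0.
  H_3: rank ker ∂_3 − rank ∂_4 = (5 − 4) − 0 = 1, and there is no ∂_4, so H_3 ≅ Z.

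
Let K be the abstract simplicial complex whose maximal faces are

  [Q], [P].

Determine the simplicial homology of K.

H_0 ≅ Z^2.

Order the vertices as P < Q. Listing each simplex with vertices in this order, K has dimension 0 with simplices:

  0-simplices (2): P, Q

so the chain groups are C_0 ≅ Z^2.

From H_k ≅ ker(∂_k) / im(∂_{k+1}) we obtain:

  H_0: rank C_0 − rank ∂_1 = 2 − 0 = 2, and there is no ∂_1, so H_0 = Z^2.

(K is a triangulation of a set of 2 points.)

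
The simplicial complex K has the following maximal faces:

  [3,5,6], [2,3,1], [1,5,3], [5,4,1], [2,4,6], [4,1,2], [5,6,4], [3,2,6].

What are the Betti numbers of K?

We work with the vertex ordering 1 < 2 < 3 < 4 < 5 < 6. The simplices of K, each written with vertices in increasing order, are:

  0-simplices (6): [1], [2], [3], [4], [5], [6]
  1-simplices (12): [1,2], [1,3], [1,4], [1,5], [2,3], [2,4], [2,6], [3,5], [3,6], [4,5], [4,6], [5,6]
  2-simplices (8): [1,2,3], [1,2,4], [1,3,5], [1,4,5], [2,3,6], [2,4,6], [3,5,6], [4,5,6]

so the chain groups are C_0 ≅ Z^6, C_1 ≅ Z^12, C_2 ≅ Z^8.

∂_1: C_1 → C_0 sends each edge [p,q] (with p < q) to q − p.
This gives a 6×12 integer matrix of rank 5; reducing to Smith normal form yields diagonal entries (1,1,1,1,1).

Boundary ∂_2: C_2 → C_1 acts by ∂[p,q,r] = [q,r] − [p,r] + [p,q]. For instance
  ∂[1,2,3] = [2,3] − [1,3] + [1,2],
  ∂[1,4,5] = [4,5] − [1,5] + [1,4].
The 12×8 boundary matrix has rank 7 and Smith normal form diag(1,1,1,1,1,1,1).

From H_k ≅ ker(∂_k) / im(∂_{k+1}) we obtain:

  H_0: rank C_0 − rank ∂_1 = 6 − 5 = 1, and the invariant factors of ∂_1 are all 1, so H_0 = Z.
  H_1: rank ker ∂_1 − rank ∂_2 = (12 − 5) − 7 = 0, and the invariant factors of ∂_2 are all 1, so H_1 = 0.
  H_2: rank ker ∂_2 − rank ∂_3 = (8 − 7) − 0 = 1, and there is no ∂_3, so H_2 = Z.

As a check, the Euler characteristic is 6 − 12 + 8 = 2, which agrees with 1 − 0 + 1 = 2.

Hence the Betti numbers are b_0 = 1, b_1 = 0, b_2 = 1.

b_0 = 1, b_1 = 0, b_2 = 1.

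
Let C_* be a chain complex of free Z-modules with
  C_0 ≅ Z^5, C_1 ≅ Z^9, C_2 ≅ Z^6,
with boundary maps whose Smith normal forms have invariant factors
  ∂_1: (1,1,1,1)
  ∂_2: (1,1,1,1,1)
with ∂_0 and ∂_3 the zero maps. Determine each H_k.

H_0 = Z,  H_1 = 0,  H_2 = Z.

H_0: b_0 = 5 − 0 − 4 = 1; torsion from ∂_1 factors > 1: none. So H_0 = Z.
H_1: b_1 = 9 − 4 − 5 = 0; torsion from ∂_2 factors > 1: none. So H_1 = 0.
H_2: b_2 = 6 − 5 − 0 = 1; torsion from ∂_3 factors > 1: none. So H_2 = Z.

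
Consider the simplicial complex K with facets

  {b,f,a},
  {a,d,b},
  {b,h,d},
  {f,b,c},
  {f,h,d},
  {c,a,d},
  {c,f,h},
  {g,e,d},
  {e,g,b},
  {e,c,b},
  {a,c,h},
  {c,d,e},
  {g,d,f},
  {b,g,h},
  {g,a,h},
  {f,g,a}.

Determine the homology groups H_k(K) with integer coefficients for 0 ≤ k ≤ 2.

H_0 ≅ Z,  H_1 ≅ Z^2,  H_2 ≅ Z.

We work with the vertex ordering a < b < c < d < e < f < g < h. The simplices of K, each written with vertices in increasing order, are:

  0-simplices (8): a, b, c, d, e, f, g, h
  1-simplices (24): ab, ac, ad, af, ag, ah, bc, bd, be, bf, bg, bh, cd, ce, cf, ch, de, df, dg, dh, eg, fg, fh, gh
  2-simplices (16): abd, abf, acd, ach, afg, agh, bce, bcf, bdh, beg, bgh, cde, cfh, deg, dfg, dfh

Hence C_0 ≅ Z^8, C_1 ≅ Z^24, C_2 ≅ Z^16.

The boundary map ∂_1: C_1 → C_0 sends each edge [p,q] (with p < q) to q − p. For instance
  ∂cf = f − c.
This gives a 8×24 integer matrix of rank 7; reducing to Smith normal form yields diagonal entries (1,1,1,1,1,1,1).

∂_2: C_2 → C_1 maps a triangle to the signed sum of its edges. For instance
  ∂abf = bf − af + ab,
  ∂deg = eg − dg + de.
This gives a 24×16 integer matrix of rank 15; reducing to Smith normal form yields diagonal entries (1,1,1,1,1,1,1,1,1,1,1,1,1,1,1).

Computing H_k = (kernel of ∂_k) / (image of ∂_{k+1}):

  H_0: rank C_0 − rank ∂_1 = 8 − 7 = 1, and the invariant factors of ∂_1 are all 1, so H_0 ≅ Z.
  H_1: rank ker ∂_1 − rank ∂_2 = (24 − 7) − 15 = 2, and the invariant factors of ∂_2 are all 1, so H_1 ≅ Z^2.
  H_2: rank ker ∂_2 − rank ∂_3 = (16 − 15) − 0 = 1, and there is no ∂_3, so H_2 ≅ Z.

As a check, the Euler characteristic is 8 − 24 + 16 = 0, which agrees with 1 − 2 + 1 = 0.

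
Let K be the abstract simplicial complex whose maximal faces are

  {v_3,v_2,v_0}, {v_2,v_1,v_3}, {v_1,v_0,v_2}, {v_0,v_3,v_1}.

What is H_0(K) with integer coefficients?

H_0 = Z.

Fix the vertex order v_0 < v_1 < v_2 < v_3 and write every simplex with vertices in increasing order. Then dim K = 2 and the simplices of K are:

  0-simplices (4): [v_0], [v_1], [v_2], [v_3]
  1-simplices (6): [v_0,v_1], [v_0,v_2], [v_0,v_3], [v_1,v_2], [v_1,v_3], [v_2,v_3]
  2-simplices (4): [v_0,v_1,v_2], [v_0,v_1,v_3], [v_0,v_2,v_3], [v_1,v_2,v_3]

Hence C_0 ≅ Z^4, C_1 ≅ Z^6, C_2 ≅ Z^4.

Boundary ∂_1: C_1 → C_0 is given by ∂[p,q] = [q] − [p].
The resulting 4×6 matrix has rank 3, and its Smith normal form has invariant factors (1,1,1).

∂_2: C_2 → C_1 maps a triangle to the signed sum of its edges. For instance
  ∂[v_0,v_2,v_3] = [v_2,v_3] − [v_0,v_3] + [v_0,v_2],
  ∂[v_0,v_1,v_2] = [v_1,v_2] − [v_0,v_2] + [v_0,v_1].
As a 6×4 matrix over Z this has rank 3, with invariant factors (1,1,1).

Computing H_k = (kernel of ∂_k) / (image of ∂_{k+1}):

  H_0: rank C_0 − rank ∂_1 = 4 − 3 = 1, and the invariant factors of ∂_1 are all 1, so H_0 ≅ Z.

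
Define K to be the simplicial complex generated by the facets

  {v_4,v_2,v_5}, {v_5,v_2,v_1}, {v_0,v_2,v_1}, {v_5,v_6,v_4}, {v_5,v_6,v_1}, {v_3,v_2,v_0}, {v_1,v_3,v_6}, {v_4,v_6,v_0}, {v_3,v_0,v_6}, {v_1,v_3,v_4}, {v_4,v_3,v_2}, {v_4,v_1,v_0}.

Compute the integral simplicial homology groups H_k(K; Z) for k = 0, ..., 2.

Take the total order v_0 < v_1 < v_2 < v_3 < v_4 < v_5 < v_6 on the vertex set. Then K (dimension 2) consists of the simplices:

  0-simplices (7): [v_0], [v_1], [v_2], [v_3], [v_4], [v_5], [v_6]
  1-simplices (18): (18 of them)
  2-simplices (12): (12 of them)

giving chain groups C_0 ≅ Z^7, C_1 ≅ Z^18, C_2 ≅ Z^12.

∂_1: C_1 → C_0 is given by ∂[p,q] = [q] − [p]. For instance
  ∂[v_0,v_6] = [v_6] − [v_0].
The resulting 7×18 matrix has rank 6, and its Smith normal form has invariant factors (1,1,1,1,1,1).

The boundary map ∂_2: C_2 → C_1 maps a triangle to the signed sum of its edges. For instance
  ∂[v_1,v_5,v_6] = [v_5,v_6] − [v_1,v_6] + [v_1,v_5],
  ∂[v_0,v_1,v_2] = [v_1,v_2] − [v_0,v_2] + [v_0,v_1].
The resulting 18×12 matrix has rank 12, and its Smith normal form has invariant factors (1,1,1,1,1,1,1,1,1,1,1,2).

Computing H_k = (kernel of ∂_k) / (image of ∂_{k+1}):

  H_0: rank C_0 − rank ∂_1 = 7 − 6 = 1, and the invariant factors of ∂_1 are all 1, so H_0 ≅ Z.
  H_1: rank ker ∂_1 − rank ∂_2 = (18 − 6) − 12 = 0, and ∂_2 has invariant factor 2 > 1, so H_1 ≅ Z/2Z.
  H_2: rank ker ∂_2 − rank ∂_3 = (12 − 12) − 0 = 0, and there is no ∂_3, so H_2 ≅ 0.

As a check, the Euler characteristic is 7 − 18 + 12 = 1, which agrees with 1 − 0 + 0 = 1.

H_0 ≅ Z,  H_1 ≅ Z/2Z,  H_2 = 0.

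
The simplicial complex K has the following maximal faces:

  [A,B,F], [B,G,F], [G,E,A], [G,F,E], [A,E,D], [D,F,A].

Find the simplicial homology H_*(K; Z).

H_0 = Z,  H_1 = Z,  H_2 = 0.

We work with the vertex ordering A < B < D < E < F < G. The simplices of K, each written with vertices in increasing order, are:

  0-simplices (6): A, B, D, E, F, G
  1-simplices (12): AB, AD, AE, AF, AG, BF, BG, DE, DF, EF, EG, FG
  2-simplices (6): ABF, ADE, ADF, AEG, BFG, EFG

so the chain groups are C_0 ≅ Z^6, C_1 ≅ Z^12, C_2 ≅ Z^6.

The boundary map ∂_1: C_1 → C_0 is given by ∂[p,q] = [q] − [p].
As a 6×12 matrix over Z this has rank 5, with invariant factors (1,1,1,1,1).

The boundary map ∂_2: C_2 → C_1 maps a triangle to the signed sum of its edges. For instance
  ∂AEG = EG − AG + AE,
  ∂EFG = FG − EG + EF.
The resulting 12×6 matrix has rank 6, and its Smith normal form has invariant factors (1,1,1,1,1,1).

Reading off H_k = ker ∂_k / im ∂_{k+1}:

  H_0: rank C_0 − rank ∂_1 = 6 − 5 = 1, and the invariant factors of ∂_1 are all 1, so H_0 ≅ Z.
  H_1: rank ker ∂_1 − rank ∂_2 = (12 − 5) − 6 = 1, and the invariant factors of ∂_2 are all 1, so H_1 ≅ Z.
  H_2: rank ker ∂_2 − rank ∂_3 = (6 − 6) − 0 = 0, and there is no ∂_3, so H_2 ≅ 0.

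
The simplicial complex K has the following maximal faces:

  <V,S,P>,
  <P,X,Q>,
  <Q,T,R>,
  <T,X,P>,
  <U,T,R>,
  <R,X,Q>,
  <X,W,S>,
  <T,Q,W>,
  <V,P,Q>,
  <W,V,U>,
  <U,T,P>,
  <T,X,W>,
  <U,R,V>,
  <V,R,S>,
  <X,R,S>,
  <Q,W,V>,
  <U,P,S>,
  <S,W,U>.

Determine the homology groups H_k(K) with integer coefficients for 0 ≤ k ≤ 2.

Take the total order P < Q < R < S < T < U < V < W < X on the vertex set. Then K (dimension 2) consists of the simplices:

  0-simplices (9): P, Q, R, S, T, U, V, W, X
  1-simplices (27): PQ, PS, PT, PU, PV, PX, QR, QT, QV, QW, QX, RS, RT, RU, RV, RX, SU, SV, SW, SX, TU, TW, TX, UV, UW, VW, WX
  2-simplices (18): PQV, PQX, PSU, PSV, PTU, PTX, QRT, QRX, QTW, QVW, RSV, RSX, RTU, RUV, SUW, SWX, TWX, UVW

giving chain groups C_0 ≅ Z^9, C_1 ≅ Z^27, C_2 ≅ Z^18.

∂_1: C_1 → C_0 maps an edge to its endpoints' difference, ∂[p,q] = q − p. For instance
  ∂PS = S − P.
The resulting 9×27 matrix has rank 8, and its Smith normal form has invariant factors (1,1,1,1,1,1,1,1).

Boundary ∂_2: C_2 → C_1 sends each 2-simplex [p,q,r] to [q,r] − [p,r] + [p,q]. For instance
  ∂QRX = RX − QX + QR,
  ∂RUV = UV − RV + RU.
The resulting 27×18 matrix has rank 18, and its Smith normal form has invariant factors (1,1,1,1,1,1,1,1,1,1,1,1,1,1,1,1,1,2).

From H_k ≅ ker(∂_k) / im(∂_{k+1}) we obtain:

  H_0: rank C_0 − rank ∂_1 = 9 − 8 = 1, and the invariant factors of ∂_1 are all 1, so H_0 = Z.
  H_1: rank ker ∂_1 − rank ∂_2 = (27 − 8) − 18 = 1, and ∂_2 has invariant factor 2 > 1, so H_1 = Z ⊕ Z/2.
  H_2: rank ker ∂_2 − rank ∂_3 = (18 − 18) − 0 = 0, and there is no ∂_3, so H_2 = 0.

As a check, the Euler characteristic is 9 − 27 + 18 = 0, which agrees with 1 − 1 + 0 = 0.

H_0 ≅ Z,  H_1 ≅ Z ⊕ Z/2,  H_2 = 0.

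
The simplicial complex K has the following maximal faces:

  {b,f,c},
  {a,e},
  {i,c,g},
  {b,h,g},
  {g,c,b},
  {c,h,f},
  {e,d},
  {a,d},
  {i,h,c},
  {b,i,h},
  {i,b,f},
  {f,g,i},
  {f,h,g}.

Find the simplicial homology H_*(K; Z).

H_0 = Z^2,  H_1 = Z ⊕ Z/2,  H_2 = 0.

Order the vertices as a < b < c < d < e < f < g < h < i. Listing each simplex with vertices in this order, K has dimension 2 with simplices:

  0-simplices (9): a, b, c, d, e, f, g, h, i
  1-simplices (18): ad, ae, bc, bf, bg, bh, bi, cf, cg, ch, ci, de, fg, fh, fi, gh, gi, hi
  2-simplices (10): bcf, bcg, bfi, bgh, bhi, cfh, cgi, chi, fgh, fgi

giving chain groups C_0 ≅ Z^9, C_1 ≅ Z^18, C_2 ≅ Z^10.

∂_1: C_1 → C_0 sends each edge [p,q] (with p < q) to q − p. For instance
  ∂ci = i − c.
As a 9×18 matrix over Z this has rank 7, with invariant factors (1,1,1,1,1,1,1).

∂_2: C_2 → C_1 maps a triangle to the signed sum of its edges. For instance
  ∂bcf = cf − bf + bc,
  ∂fgh = gh − fh + fg.
The 18×10 boundary matrix has rank 10 and Smith normal form diag(1,1,1,1,1,1,1,1,1,2).

Reading off H_k = ker ∂_k / im ∂_{k+1}:

  H_0: rank C_0 − rank ∂_1 = 9 − 7 = 2, and the invariant factors of ∂_1 are all 1, so H_0 ≅ Z^2.
  H_1: rank ker ∂_1 − rank ∂_2 = (18 − 7) − 10 = 1, and ∂_2 has invariant factor 2 > 1, so H_1 ≅ Z ⊕ Z/2.
  H_2: rank ker ∂_2 − rank ∂_3 = (10 − 10) − 0 = 0, and there is no ∂_3, so H_2 ≅ 0.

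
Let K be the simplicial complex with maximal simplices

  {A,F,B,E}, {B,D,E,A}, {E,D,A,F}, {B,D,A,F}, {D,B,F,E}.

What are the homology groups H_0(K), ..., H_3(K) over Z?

Order the vertices as A < B < D < E < F. Listing each simplex with vertices in this order, K has dimension 3 with simplices:

  0-simplices (5): A, B, D, E, F
  1-simplices (10): AB, AD, AE, AF, BD, BE, BF, DE, DF, EF
  2-simplices (10): ABD, ABE, ABF, ADE, ADF, AEF, BDE, BDF, BEF, DEF
  3-simplices (5): ABDE, ABDF, ABEF, ADEF, BDEF

Hence C_0 ≅ Z^5, C_1 ≅ Z^10, C_2 ≅ Z^10, C_3 ≅ Z^5.

∂_1: C_1 → C_0 is given by ∂[p,q] = [q] − [p]. For instance
  ∂AE = E − A.
The 5×10 boundary matrix has rank 4 and Smith normal form diag(1,1,1,1).

Boundary ∂_2: C_2 → C_1 acts by ∂[p,q,r] = [q,r] − [p,r] + [p,q]. For instance
  ∂ABE = BE − AE + AB,
  ∂ADF = DF − AF + AD.
The 10×10 boundary matrix has rank 6 and Smith normal form diag(1,1,1,1,1,1).

∂_3: C_3 → C_2 sends each 3-simplex σ to the alternating sum Σ_i (−1)^i (σ with its i-th vertex removed). For instance
  ∂ADEF = DEF − AEF + ADF − ADE,
  ∂ABDF = BDF − ADF + ABF − ABD.
As a 10×5 matrix over Z this has rank 4, with invariant factors (1,1,1,1).

From H_k ≅ ker(∂_k) / im(∂_{k+1}) we obtain:

  H_0: rank C_0 − rank ∂_1 = 5 − 4 = 1, and the invariant factors of ∂_1 are all 1, so H_0 ≅ Z.
  H_1: rank ker ∂_1 − rank ∂_2 = (10 − 4) − 6 = 0, and the invariant factors of ∂_2 are all 1, so H_1 ≅ 0.
  H_2: rank ker ∂_2 − rank ∂_3 = (10 − 6) − 4 = 0, and the invariant factors of ∂_3 are all 1, so H_2 ≅ 0.
  H_3: rank ker ∂_3 − rank ∂_4 = (5 − 4) − 0 = 1, and there is no ∂_4, so H_3 ≅ Z.

(K is a triangulation of the 3-sphere S^3.)

H_0 ≅ Z,  H_1 = 0,  H_2 = 0,  H_3 ≅ Z.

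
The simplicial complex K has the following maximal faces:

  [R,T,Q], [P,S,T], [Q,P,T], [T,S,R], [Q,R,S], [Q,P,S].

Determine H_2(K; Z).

Order the vertices as P < Q < R < S < T. Listing each simplex with vertices in this order, K has dimension 2 with simplices:

  0-simplices (5): P, Q, R, S, T
  1-simplices (9): PQ, PS, PT, QR, QS, QT, RS, RT, ST
  2-simplices (6): PQS, PQT, PST, QRS, QRT, RST

Hence C_0 ≅ Z^5, C_1 ≅ Z^9, C_2 ≅ Z^6.

∂_1: C_1 → C_0 sends each edge [p,q] (with p < q) to q − p. For instance
  ∂PQ = Q − P.
The resulting 5×9 matrix has rank 4, and its Smith normal form has invariant factors (1,1,1,1).

∂_2: C_2 → C_1 sends each 2-simplex [p,q,r] to [q,r] − [p,r] + [p,q]. For instance
  ∂RST = ST − RT + RS,
  ∂QRS = RS − QS + QR.
As a 9×6 matrix over Z this has rank 5, with invariant factors (1,1,1,1,1).

Reading off H_k = ker ∂_k / im ∂_{k+1}:

  H_2: rank ker ∂_2 − rank ∂_3 = (6 − 5) − 0 = 1, and there is no ∂_3, so H_2 ≅ Z.

(K is a triangulation of the 2-sphere S^2.)

H_2 ≅ Z.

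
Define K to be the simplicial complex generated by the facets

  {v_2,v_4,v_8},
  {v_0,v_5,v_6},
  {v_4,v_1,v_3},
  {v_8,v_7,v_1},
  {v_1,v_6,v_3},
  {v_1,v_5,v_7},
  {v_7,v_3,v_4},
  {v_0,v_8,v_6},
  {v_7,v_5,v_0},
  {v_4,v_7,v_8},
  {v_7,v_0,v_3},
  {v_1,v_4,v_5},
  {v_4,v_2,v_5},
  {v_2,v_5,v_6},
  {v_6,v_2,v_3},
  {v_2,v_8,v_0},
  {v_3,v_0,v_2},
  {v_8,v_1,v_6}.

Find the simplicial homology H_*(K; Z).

H_0 = Z,  H_1 = Z ⊕ Z/2,  H_2 = 0.

Take the total order v_0 < v_1 < v_2 < v_3 < v_4 < v_5 < v_6 < v_7 < v_8 on the vertex set. Then K (dimension 2) consists of the simplices:

  0-simplices (9): [v_0], [v_1], [v_2], [v_3], [v_4], [v_5], [v_6], [v_7], [v_8]
  1-simplices (27): (27 of them)
  2-simplices (18): (18 of them)

Hence C_0 ≅ Z^9, C_1 ≅ Z^27, C_2 ≅ Z^18.

Boundary ∂_1: C_1 → C_0 sends each edge [p,q] (with p < q) to q − p. For instance
  ∂[v_3,v_6] = [v_6] − [v_3].
As a 9×27 matrix over Z this has rank 8, with invariant factors (1,1,1,1,1,1,1,1).

∂_2: C_2 → C_1 maps a triangle to the signed sum of its edges. For instance
  ∂[v_2,v_4,v_5] = [v_4,v_5] − [v_2,v_5] + [v_2,v_4],
  ∂[v_0,v_5,v_6] = [v_5,v_6] − [v_0,v_6] + [v_0,v_5].
This gives a 27×18 integer matrix of rank 18; reducing to Smith normal form yields diagonal entries (1,1,1,1,1,1,1,1,1,1,1,1,1,1,1,1,1,2).

Computing H_k = (kernel of ∂_k) / (image of ∂_{k+1}):

  H_0: rank C_0 − rank ∂_1 = 9 − 8 = 1, and the invariant factors of ∂_1 are all 1, so H_0 = Z.
  H_1: rank ker ∂_1 − rank ∂_2 = (27 − 8) − 18 = 1, and ∂_2 has invariant factor 2 > 1, so H_1 = Z ⊕ Z/2.
  H_2: rank ker ∂_2 − rank ∂_3 = (18 − 18) − 0 = 0, and there is no ∂_3, so H_2 = 0.

As a check, the Euler characteristic is 9 − 27 + 18 = 0, which agrees with 1 − 1 + 0 = 0.
(K is a triangulation of the Klein bottle.)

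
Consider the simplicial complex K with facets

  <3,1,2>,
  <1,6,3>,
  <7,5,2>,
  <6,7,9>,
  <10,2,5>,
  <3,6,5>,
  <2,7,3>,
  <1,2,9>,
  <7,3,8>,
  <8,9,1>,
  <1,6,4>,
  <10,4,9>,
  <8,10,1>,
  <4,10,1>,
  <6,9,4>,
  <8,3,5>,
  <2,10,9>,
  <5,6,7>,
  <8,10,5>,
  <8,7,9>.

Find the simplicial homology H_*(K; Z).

H_0 = Z,  H_1 = Z ⊕ Z/2,  H_2 = 0.

Fix the vertex order 1 < 2 < 3 < 4 < 5 < 6 < 7 < 8 < 9 < 10 and write every simplex with vertices in increasing order. Then dim K = 2 and the simplices of K are:

  0-simplices (10): [1], [2], [3], [4], [5], [6], [7], [8], [9], [10]
  1-simplices (30): (30 of them)
  2-simplices (20): (20 of them)

Hence C_0 ≅ Z^10, C_1 ≅ Z^30, C_2 ≅ Z^20.

∂_1: C_1 → C_0 is given by ∂[p,q] = [q] − [p]. For instance
  ∂[7,8] = [8] − [7].
The resulting 10×30 matrix has rank 9, and its Smith normal form has invariant factors (1,1,1,1,1,1,1,1,1).

The boundary map ∂_2: C_2 → C_1 maps a triangle to the signed sum of its edges. For instance
  ∂[4,6,9] = [6,9] − [4,9] + [4,6],
  ∂[6,7,9] = [7,9] − [6,9] + [6,7].
The 30×20 boundary matrix has rank 20 and Smith normal form diag(1,1,1,1,1,1,1,1,1,1,1,1,1,1,1,1,1,1,1,2).

From H_k ≅ ker(∂_k) / im(∂_{k+1}) we obtain:

  H_0: rank C_0 − rank ∂_1 = 10 − 9 = 1, and the invariant factors of ∂_1 are all 1, so H_0 ≅ Z.
  H_1: rank ker ∂_1 − rank ∂_2 = (30 − 9) − 20 = 1, and ∂_2 has invariant factor 2 > 1, so H_1 ≅ Z ⊕ Z/2.
  H_2: rank ker ∂_2 − rank ∂_3 = (20 − 20) − 0 = 0, and there is no ∂_3, so H_2 ≅ 0.

(K is a triangulation of the Klein bottle.)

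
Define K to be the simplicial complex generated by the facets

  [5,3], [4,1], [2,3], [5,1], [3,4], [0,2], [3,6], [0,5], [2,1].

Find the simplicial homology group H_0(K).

H_0 = Z.

Order the vertices as 0 < 1 < 2 < 3 < 4 < 5 < 6. Listing each simplex with vertices in this order, K has dimension 1 with simplices:

  0-simplices (7): [0], [1], [2], [3], [4], [5], [6]
  1-simplices (9): [0,2], [0,5], [1,2], [1,4], [1,5], [2,3], [3,4], [3,5], [3,6]

so the chain groups are C_0 ≅ Z^7, C_1 ≅ Z^9.

Boundary ∂_1: C_1 → C_0 maps an edge to its endpoints' difference, ∂[p,q] = q − p. For instance
  ∂[0,2] = [2] − [0].
The 7×9 boundary matrix has rank 6 and Smith normal form diag(1,1,1,1,1,1).

From H_k ≅ ker(∂_k) / im(∂_{k+1}) we obtain:

  H_0: rank C_0 − rank ∂_1 = 7 − 6 = 1, and the invariant factors of ∂_1 are all 1, so H_0 = Z.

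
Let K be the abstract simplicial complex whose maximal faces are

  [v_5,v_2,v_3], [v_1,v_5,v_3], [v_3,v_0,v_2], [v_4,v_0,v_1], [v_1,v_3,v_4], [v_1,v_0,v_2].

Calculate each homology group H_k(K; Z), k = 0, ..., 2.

Take the total order v_0 < v_1 < v_2 < v_3 < v_4 < v_5 on the vertex set. Then K (dimension 2) consists of the simplices:

  0-simplices (6): [v_0], [v_1], [v_2], [v_3], [v_4], [v_5]
  1-simplices (12): [v_0,v_1], [v_0,v_2], [v_0,v_3], [v_0,v_4], [v_1,v_2], [v_1,v_3], [v_1,v_4], [v_1,v_5], [v_2,v_3], [v_2,v_5], [v_3,v_4], [v_3,v_5]
  2-simplices (6): [v_0,v_1,v_2], [v_0,v_1,v_4], [v_0,v_2,v_3], [v_1,v_3,v_4], [v_1,v_3,v_5], [v_2,v_3,v_5]

so the chain groups are C_0 ≅ Z^6, C_1 ≅ Z^12, C_2 ≅ Z^6.

The boundary map ∂_1: C_1 → C_0 is given by ∂[p,q] = [q] − [p].
As a 6×12 matrix over Z this has rank 5, with invariant factors (1,1,1,1,1).

∂_2: C_2 → C_1 acts by ∂[p,q,r] = [q,r] − [p,r] + [p,q]. For instance
  ∂[v_1,v_3,v_5] = [v_3,v_5] − [v_1,v_5] + [v_1,v_3],
  ∂[v_0,v_1,v_4] = [v_1,v_4] − [v_0,v_4] + [v_0,v_1].
This gives a 12×6 integer matrix of rank 6; reducing to Smith normal form yields diagonal entries (1,1,1,1,1,1).

Reading off H_k = ker ∂_k / im ∂_{k+1}:

  H_0: rank C_0 − rank ∂_1 = 6 − 5 = 1, and the invariant factors of ∂_1 are all 1, so H_0 = Z.
  H_1: rank ker ∂_1 − rank ∂_2 = (12 − 5) − 6 = 1, and the invariant factors of ∂_2 are all 1, so H_1 = Z.
  H_2: rank ker ∂_2 − rank ∂_3 = (6 − 6) − 0 = 0, and there is no ∂_3, so H_2 = 0.

H_0 = Z,  H_1 = Z,  H_2 = 0.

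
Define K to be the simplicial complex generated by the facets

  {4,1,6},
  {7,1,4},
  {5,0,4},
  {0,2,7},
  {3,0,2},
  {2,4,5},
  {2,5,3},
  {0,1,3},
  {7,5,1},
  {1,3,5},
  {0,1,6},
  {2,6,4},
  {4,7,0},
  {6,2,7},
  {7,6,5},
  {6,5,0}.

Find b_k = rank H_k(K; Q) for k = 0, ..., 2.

b_0 = 1, b_1 = 2, b_2 = 1.

Fix the vertex order 0 < 1 < 2 < 3 < 4 < 5 < 6 < 7 and write every simplex with vertices in increasing order. Then dim K = 2 and the simplices of K are:

  0-simplices (8): [0], [1], [2], [3], [4], [5], [6], [7]
  1-simplices (24): (24 of them)
  2-simplices (16): [0,1,3], [0,1,6], [0,2,3], [0,2,7], [0,4,5], [0,4,7], [0,5,6], [1,3,5], [1,4,6], [1,4,7], [1,5,7], [2,3,5], [2,4,5], [2,4,6], [2,6,7], [5,6,7]

so the chain groups are C_0 ≅ Z^8, C_1 ≅ Z^24, C_2 ≅ Z^16.

Boundary ∂_1: C_1 → C_0 maps an edge to its endpoints' difference, ∂[p,q] = q − p.
The 8×24 boundary matrix has rank 7 and Smith normal form diag(1,1,1,1,1,1,1).

Boundary ∂_2: C_2 → C_1 sends each 2-simplex [p,q,r] to [q,r] − [p,r] + [p,q]. For instance
  ∂[0,4,7] = [4,7] − [0,7] + [0,4],
  ∂[5,6,7] = [6,7] − [5,7] + [5,6].
This gives a 24×16 integer matrix of rank 15; reducing to Smith normal form yields diagonal entries (1,1,1,1,1,1,1,1,1,1,1,1,1,1,1).

Computing H_k = (kernel of ∂_k) / (image of ∂_{k+1}):

  H_0: rank C_0 − rank ∂_1 = 8 − 7 = 1, and the invariant factors of ∂_1 are all 1, so H_0 ≅ Z.
  H_1: rank ker ∂_1 − rank ∂_2 = (24 − 7) − 15 = 2, and the invariant factors of ∂_2 are all 1, so H_1 ≅ Z^2.
  H_2: rank ker ∂_2 − rank ∂_3 = (16 − 15) − 0 = 1, and there is no ∂_3, so H_2 ≅ Z.

(K is a triangulation of the torus T^2.)

Hence the Betti numbers are b_0 = 1, b_1 = 2, b_2 = 1.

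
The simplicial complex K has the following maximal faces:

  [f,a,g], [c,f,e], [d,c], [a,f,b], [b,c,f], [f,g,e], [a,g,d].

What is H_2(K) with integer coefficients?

We work with the vertex ordering a < b < c < d < e < f < g. The simplices of K, each written with vertices in increasing order, are:

  0-simplices (7): a, b, c, d, e, f, g
  1-simplices (13): ab, ad, af, ag, bc, bf, cd, ce, cf, dg, ef, eg, fg
  2-simplices (6): abf, adg, afg, bcf, cef, efg

Hence C_0 ≅ Z^7, C_1 ≅ Z^13, C_2 ≅ Z^6.

Boundary ∂_1: C_1 → C_0 sends each edge [p,q] (with p < q) to q − p.
As a 7×13 matrix over Z this has rank 6, with invariant factors (1,1,1,1,1,1).

∂_2: C_2 → C_1 acts by ∂[p,q,r] = [q,r] − [p,r] + [p,q]. For instance
  ∂efg = fg − eg + ef,
  ∂cef = ef − cf + ce.
The resulting 13×6 matrix has rank 6, and its Smith normal form has invariant factors (1,1,1,1,1,1).

Reading off H_k = ker ∂_k / im ∂_{k+1}:

  H_2: rank ker ∂_2 − rank ∂_3 = (6 − 6) − 0 = 0, and there is no ∂_3, so H_2 = 0.

H_2 = 0.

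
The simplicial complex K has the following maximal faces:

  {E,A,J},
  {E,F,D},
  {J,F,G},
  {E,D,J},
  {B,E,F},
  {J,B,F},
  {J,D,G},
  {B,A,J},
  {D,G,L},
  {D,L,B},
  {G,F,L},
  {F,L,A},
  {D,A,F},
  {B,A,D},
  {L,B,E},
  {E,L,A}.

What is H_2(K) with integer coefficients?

H_2 ≅ Z.

K has 8 vertices, 24 edges, 16 triangles.
rank ∂_2 = 15, rank ∂_3 = 0 ⇒ b_2 = 16 − 15 − 0 = 1. So H_2 = Z.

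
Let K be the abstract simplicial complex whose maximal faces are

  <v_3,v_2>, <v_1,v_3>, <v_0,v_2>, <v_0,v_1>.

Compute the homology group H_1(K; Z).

Fix the vertex order v_0 < v_1 < v_2 < v_3 and write every simplex with vertices in increasing order. Then dim K = 1 and the simplices of K are:

  0-simplices (4): [v_0], [v_1], [v_2], [v_3]
  1-simplices (4): [v_0,v_1], [v_0,v_2], [v_1,v_3], [v_2,v_3]

so the chain groups are C_0 ≅ Z^4, C_1 ≅ Z^4.

Boundary ∂_1: C_1 → C_0 maps an edge to its endpoints' difference, ∂[p,q] = q − p. For instance
  ∂[v_0,v_1] = [v_1] − [v_0].
The resulting 4×4 matrix has rank 3, and its Smith normal form has invariant factors (1,1,1).

From H_k ≅ ker(∂_k) / im(∂_{k+1}) we obtain:

  H_1: rank ker ∂_1 − rank ∂_2 = (4 − 3) − 0 = 1, and there is no ∂_2, so H_1 = Z.

(K is a triangulation of the circle S^1.)

H_1 = Z.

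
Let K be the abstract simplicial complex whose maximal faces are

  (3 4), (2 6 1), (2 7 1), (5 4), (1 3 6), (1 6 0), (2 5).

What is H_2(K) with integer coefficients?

We work with the vertex ordering 0 < 1 < 2 < 3 < 4 < 5 < 6 < 7. The simplices of K, each written with vertices in increasing order, are:

  0-simplices (8): [0], [1], [2], [3], [4], [5], [6], [7]
  1-simplices (12): [0,1], [0,6], [1,2], [1,3], [1,6], [1,7], [2,5], [2,6], [2,7], [3,4], [3,6], [4,5]
  2-simplices (4): [0,1,6], [1,2,6], [1,2,7], [1,3,6]

so the chain groups are C_0 ≅ Z^8, C_1 ≅ Z^12, C_2 ≅ Z^4.

The boundary map ∂_1: C_1 → C_0 sends each edge [p,q] (with p < q) to q − p. For instance
  ∂[2,7] = [7] − [2].
The resulting 8×12 matrix has rank 7, and its Smith normal form has invariant factors (1,1,1,1,1,1,1).

∂_2: C_2 → C_1 acts by ∂[p,q,r] = [q,r] − [p,r] + [p,q]. For instance
  ∂[1,2,6] = [2,6] − [1,6] + [1,2],
  ∂[1,3,6] = [3,6] − [1,6] + [1,3].
The resulting 12×4 matrix has rank 4, and its Smith normal form has invariant factors (1,1,1,1).

Computing H_k = (kernel of ∂_k) / (image of ∂_{k+1}):

  H_2: rank ker ∂_2 − rank ∂_3 = (4 − 4) − 0 = 0, and there is no ∂_3, so H_2 ≅ 0.

H_2 = 0.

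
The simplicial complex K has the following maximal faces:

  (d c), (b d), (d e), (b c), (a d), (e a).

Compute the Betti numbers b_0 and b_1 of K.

b_0 = 1, b_1 = 2.

Fix the vertex order a < b < c < d < e and write every simplex with vertices in increasing order. Then dim K = 1 and the simplices of K are:

  0-simplices (5): a, b, c, d, e
  1-simplices (6): ad, ae, bc, bd, cd, de

giving chain groups C_0 ≅ Z^5, C_1 ≅ Z^6.

The boundary map ∂_1: C_1 → C_0 maps an edge to its endpoints' difference, ∂[p,q] = q − p.
This gives a 5×6 integer matrix of rank 4; reducing to Smith normal form yields diagonal entries (1,1,1,1).

Computing H_k = (kernel of ∂_k) / (image of ∂_{k+1}):

  H_0: rank C_0 − rank ∂_1 = 5 − 4 = 1, and the invariant factors of ∂_1 are all 1, so H_0 = Z.
  H_1: rank ker ∂_1 − rank ∂_2 = (6 − 4) − 0 = 2, and there is no ∂_2, so H_1 = Z^2.

Hence the Betti numbers are b_0 = 1, b_1 = 2.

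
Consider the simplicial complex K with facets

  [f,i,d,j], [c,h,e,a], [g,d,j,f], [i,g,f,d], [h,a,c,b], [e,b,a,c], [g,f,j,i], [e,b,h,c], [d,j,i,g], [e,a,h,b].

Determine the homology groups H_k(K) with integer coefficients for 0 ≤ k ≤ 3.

H_0 ≅ Z^2,  H_1 = 0,  H_2 = 0,  H_3 ≅ Z^2.

Fix the vertex order a < b < c < d < e < f < g < h < i < j and write every simplex with vertices in increasing order. Then dim K = 3 and the simplices of K are:

  0-simplices (10): a, b, c, d, e, f, g, h, i, j
  1-simplices (20): ab, ac, ae, ah, bc, be, bh, ce, ch, df, dg, di, dj, eh, fg, fi, fj, gi, gj, ij
  2-simplices (20): abc, abe, abh, ace, ach, aeh, bce, bch, beh, ceh, dfg, dfi, dfj, dgi, dgj, dij, fgi, fgj, fij, gij
  3-simplices (10): abce, abch, abeh, aceh, bceh, dfgi, dfgj, dfij, dgij, fgij

giving chain groups C_0 ≅ Z^10, C_1 ≅ Z^20, C_2 ≅ Z^20, C_3 ≅ Z^10.

∂_1: C_1 → C_0 maps an edge to its endpoints' difference, ∂[p,q] = q − p. For instance
  ∂ae = e − a.
As a 10×20 matrix over Z this has rank 8, with invariant factors (1,1,1,1,1,1,1,1).

∂_2: C_2 → C_1 maps a triangle to the signed sum of its edges. For instance
  ∂dgj = gj − dj + dg,
  ∂dfj = fj − dj + df.
This gives a 20×20 integer matrix of rank 12; reducing to Smith normal form yields diagonal entries (1,1,1,1,1,1,1,1,1,1,1,1).

∂_3: C_3 → C_2 sends each 3-simplex σ to the alternating sum Σ_i (−1)^i (σ with its i-th vertex removed). For instance
  ∂abch = bch − ach + abh − abc,
  ∂fgij = gij − fij + fgj − fgi.
As a 20×10 matrix over Z this has rank 8, with invariant factors (1,1,1,1,1,1,1,1).

From H_k ≅ ker(∂_k) / im(∂_{k+1}) we obtain:

  H_0: rank C_0 − rank ∂_1 = 10 − 8 = 2, and the invariant factors of ∂_1 are all 1, so H_0 = Z^2.
  H_1: rank ker ∂_1 − rank ∂_2 = (20 − 8) − 12 = 0, and the invariant factors of ∂_2 are all 1, so H_1 = 0.
  H_2: rank ker ∂_2 − rank ∂_3 = (20 − 12) − 8 = 0, and the invariant factors of ∂_3 are all 1, so H_2 = 0.
  H_3: rank ker ∂_3 − rank ∂_4 = (10 − 8) − 0 = 2, and there is no ∂_4, so H_3 = Z^2.

As a check, the Euler characteristic is 10 − 20 + 20 − 10 = 0, which agrees with 2 − 0 + 0 − 2 = 0.
(K is a triangulation of the disjoint union of the 3-sphere S^3 and the 3-sphere S^3.)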